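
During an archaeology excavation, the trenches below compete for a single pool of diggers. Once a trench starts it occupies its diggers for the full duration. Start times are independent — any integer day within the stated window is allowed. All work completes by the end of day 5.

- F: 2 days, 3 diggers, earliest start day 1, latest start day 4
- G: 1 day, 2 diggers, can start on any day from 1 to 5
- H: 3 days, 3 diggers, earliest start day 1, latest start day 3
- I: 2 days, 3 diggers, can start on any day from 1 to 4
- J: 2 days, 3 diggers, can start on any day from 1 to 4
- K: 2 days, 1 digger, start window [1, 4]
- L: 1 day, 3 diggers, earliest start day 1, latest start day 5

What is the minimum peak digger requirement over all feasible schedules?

8

Early-start (F@1, G@1, H@1, I@1, J@1, K@1, L@1) gives peak 18: d1:18  d2:13  d3:3  d4:0  d5:0.
Shift I→3, J→4, K→2, L→5.
Schedule F@1, G@1, H@1, I@3, J@4, K@2, L@5: d1:8  d2:7  d3:7  d4:6  d5:6 — peak 8.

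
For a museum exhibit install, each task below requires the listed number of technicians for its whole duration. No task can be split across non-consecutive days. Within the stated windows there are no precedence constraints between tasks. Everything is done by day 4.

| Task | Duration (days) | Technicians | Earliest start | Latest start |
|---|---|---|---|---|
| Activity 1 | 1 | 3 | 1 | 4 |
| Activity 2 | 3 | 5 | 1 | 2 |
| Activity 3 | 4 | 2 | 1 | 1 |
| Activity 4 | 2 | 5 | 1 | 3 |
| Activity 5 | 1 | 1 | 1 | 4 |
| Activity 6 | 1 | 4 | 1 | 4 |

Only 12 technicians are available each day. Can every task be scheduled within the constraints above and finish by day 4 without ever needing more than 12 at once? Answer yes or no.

yes

Schedule Activity 1@1, Activity 2@1, Activity 3@1, Activity 4@2, Activity 5@1, Activity 6@4: d1:11  d2:12  d3:12  d4:6 — peak 12 ≤ 12.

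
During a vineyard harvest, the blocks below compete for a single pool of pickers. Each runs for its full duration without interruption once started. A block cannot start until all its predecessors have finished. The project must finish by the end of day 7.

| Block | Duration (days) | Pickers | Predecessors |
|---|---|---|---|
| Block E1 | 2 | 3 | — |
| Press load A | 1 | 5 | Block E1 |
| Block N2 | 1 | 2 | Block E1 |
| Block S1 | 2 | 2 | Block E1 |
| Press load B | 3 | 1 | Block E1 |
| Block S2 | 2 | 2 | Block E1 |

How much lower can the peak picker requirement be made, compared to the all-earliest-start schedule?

7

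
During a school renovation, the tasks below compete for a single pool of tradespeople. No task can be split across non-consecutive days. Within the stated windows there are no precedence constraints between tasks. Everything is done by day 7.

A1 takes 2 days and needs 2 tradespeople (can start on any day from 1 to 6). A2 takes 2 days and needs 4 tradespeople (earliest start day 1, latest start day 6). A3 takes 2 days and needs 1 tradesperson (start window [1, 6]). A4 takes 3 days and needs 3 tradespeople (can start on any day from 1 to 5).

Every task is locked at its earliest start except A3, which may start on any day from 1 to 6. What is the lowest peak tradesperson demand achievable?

9

A3@1: d1:10  d2:10  d3:3  d4:0  d5:0  d6:0  d7:0 → peak 10
A3@2: d1:9  d2:10  d3:4  d4:0  d5:0  d6:0  d7:0 → peak 10
A3@3: d1:9  d2:9  d3:4  d4:1  d5:0  d6:0  d7:0 → peak 9
A3@4: d1:9  d2:9  d3:3  d4:1  d5:1  d6:0  d7:0 → peak 9
A3@5: d1:9  d2:9  d3:3  d4:0  d5:1  d6:1  d7:0 → peak 9
A3@6: d1:9  d2:9  d3:3  d4:0  d5:0  d6:1  d7:1 → peak 9
Best is A3@3, peak 9.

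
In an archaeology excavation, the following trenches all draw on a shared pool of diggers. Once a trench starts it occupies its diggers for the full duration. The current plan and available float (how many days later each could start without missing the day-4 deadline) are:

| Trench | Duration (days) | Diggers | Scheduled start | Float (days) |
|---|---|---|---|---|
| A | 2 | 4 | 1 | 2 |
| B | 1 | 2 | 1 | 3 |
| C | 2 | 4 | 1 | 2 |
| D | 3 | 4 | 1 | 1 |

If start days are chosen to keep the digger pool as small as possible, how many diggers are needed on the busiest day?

8

Early-start (A@1, B@1, C@1, D@1) gives peak 14: d1:14  d2:12  d3:4  d4:0.
Shift C→3, D→2.
Schedule A@1, B@1, C@3, D@2: d1:6  d2:8  d3:8  d4:8 — peak 8.
Total digger-days = 30 over 4 days ⇒ peak ≥ ⌈30/4⌉ = 8, so 8 is optimal.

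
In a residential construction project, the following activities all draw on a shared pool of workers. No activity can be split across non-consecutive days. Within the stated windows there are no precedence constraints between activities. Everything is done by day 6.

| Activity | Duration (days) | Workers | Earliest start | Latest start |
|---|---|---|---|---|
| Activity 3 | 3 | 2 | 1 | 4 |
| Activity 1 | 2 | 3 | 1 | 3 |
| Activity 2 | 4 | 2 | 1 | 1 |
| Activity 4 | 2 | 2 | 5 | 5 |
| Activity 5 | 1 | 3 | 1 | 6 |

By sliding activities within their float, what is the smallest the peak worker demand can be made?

5

Early-start (Activity 3@1, Activity 1@1, Activity 2@1, Activity 4@5, Activity 5@1) gives peak 10: d1:10  d2:7  d3:4  d4:2  d5:2  d6:2.
Shift Activity 3→3, Activity 5→6.
Schedule Activity 3@3, Activity 1@1, Activity 2@1, Activity 4@5, Activity 5@6: d1:5  d2:5  d3:4  d4:4  d5:4  d6:5 — peak 5.
Total worker-days = 27 over 6 days ⇒ peak ≥ ⌈27/6⌉ = 5, so 5 is optimal.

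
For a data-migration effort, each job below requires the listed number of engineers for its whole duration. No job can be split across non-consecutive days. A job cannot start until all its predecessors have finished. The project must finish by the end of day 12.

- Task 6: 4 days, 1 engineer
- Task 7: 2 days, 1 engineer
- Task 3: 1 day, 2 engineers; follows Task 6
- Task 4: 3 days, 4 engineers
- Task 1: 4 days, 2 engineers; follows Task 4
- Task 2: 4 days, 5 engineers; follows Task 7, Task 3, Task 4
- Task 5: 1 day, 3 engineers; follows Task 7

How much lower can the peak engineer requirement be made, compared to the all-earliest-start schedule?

Early-start peak: d1:6  d2:6  d3:8  d4:3  d5:4  d6:7  d7:7  d8:5  d9:5  d10:0  d11:0  d12:0 ⇒ 8.
Leveled (Task 6@1, Task 7@4, Task 3@5, Task 4@1, Task 1@4, Task 2@8, Task 5@6): d1:5  d2:5  d3:5  d4:4  d5:5  d6:5  d7:2  d8:5  d9:5  d10:5  d11:5  d12:0 ⇒ 5.
Reduction 8 − 5 = 3.

3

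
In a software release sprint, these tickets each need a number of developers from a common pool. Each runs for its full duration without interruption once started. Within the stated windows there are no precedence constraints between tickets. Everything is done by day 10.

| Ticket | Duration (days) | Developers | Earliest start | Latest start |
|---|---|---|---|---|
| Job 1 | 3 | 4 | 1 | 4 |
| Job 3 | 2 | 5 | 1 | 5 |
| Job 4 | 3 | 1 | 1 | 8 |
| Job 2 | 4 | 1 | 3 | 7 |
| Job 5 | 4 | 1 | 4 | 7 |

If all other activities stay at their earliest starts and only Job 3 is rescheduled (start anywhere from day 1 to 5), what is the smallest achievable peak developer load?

7

Job 3@1: d1:10  d2:10  d3:6  d4:2  d5:2  d6:2  d7:1  d8:0  d9:0  d10:0 → peak 10
Job 3@2: d1:5  d2:10  d3:11  d4:2  d5:2  d6:2  d7:1  d8:0  d9:0  d10:0 → peak 11
Job 3@3: d1:5  d2:5  d3:11  d4:7  d5:2  d6:2  d7:1  d8:0  d9:0  d10:0 → peak 11
Job 3@4: d1:5  d2:5  d3:6  d4:7  d5:7  d6:2  d7:1  d8:0  d9:0  d10:0 → peak 7
Job 3@5: d1:5  d2:5  d3:6  d4:2  d5:7  d6:7  d7:1  d8:0  d9:0  d10:0 → peak 7
Best is Job 3@4, peak 7.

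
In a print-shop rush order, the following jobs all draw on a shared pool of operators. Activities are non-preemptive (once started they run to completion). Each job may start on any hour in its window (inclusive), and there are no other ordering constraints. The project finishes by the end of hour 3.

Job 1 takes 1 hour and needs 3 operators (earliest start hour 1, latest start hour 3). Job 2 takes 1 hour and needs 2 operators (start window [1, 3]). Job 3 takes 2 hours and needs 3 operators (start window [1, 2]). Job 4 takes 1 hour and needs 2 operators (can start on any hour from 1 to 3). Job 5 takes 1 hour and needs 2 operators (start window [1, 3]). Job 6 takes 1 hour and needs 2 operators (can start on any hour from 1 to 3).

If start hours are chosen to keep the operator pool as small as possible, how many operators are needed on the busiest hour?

Early-start (Job 1@1, Job 2@1, Job 3@1, Job 4@1, Job 5@1, Job 6@1) gives peak 14: h1:14  h2:3  h3:0.
Shift Job 2→2, Job 4→3, Job 5→3, Job 6→3.
Schedule Job 1@1, Job 2@2, Job 3@1, Job 4@3, Job 5@3, Job 6@3: h1:6  h2:5  h3:6 — peak 6.
Total operator-hours = 17 over 3 hours ⇒ peak ≥ ⌈17/3⌉ = 6, so 6 is optimal.

6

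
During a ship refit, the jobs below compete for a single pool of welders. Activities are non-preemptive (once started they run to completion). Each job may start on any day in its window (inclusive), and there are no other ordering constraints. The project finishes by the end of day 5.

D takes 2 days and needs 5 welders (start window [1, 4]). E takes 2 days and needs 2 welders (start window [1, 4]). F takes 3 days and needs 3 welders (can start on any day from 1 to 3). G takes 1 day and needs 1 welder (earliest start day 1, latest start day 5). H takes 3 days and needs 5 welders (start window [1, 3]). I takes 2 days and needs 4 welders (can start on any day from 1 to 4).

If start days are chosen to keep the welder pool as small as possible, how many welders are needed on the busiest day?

10

Early-start (D@1, E@1, F@1, G@1, H@1, I@1) gives peak 20: d1:20  d2:19  d3:8  d4:0  d5:0.
Shift G→3, H→3, I→4.
Schedule D@1, E@1, F@1, G@3, H@3, I@4: d1:10  d2:10  d3:9  d4:9  d5:9 — peak 10.
Total welder-days = 47 over 5 days ⇒ peak ≥ ⌈47/5⌉ = 10, so 10 is optimal.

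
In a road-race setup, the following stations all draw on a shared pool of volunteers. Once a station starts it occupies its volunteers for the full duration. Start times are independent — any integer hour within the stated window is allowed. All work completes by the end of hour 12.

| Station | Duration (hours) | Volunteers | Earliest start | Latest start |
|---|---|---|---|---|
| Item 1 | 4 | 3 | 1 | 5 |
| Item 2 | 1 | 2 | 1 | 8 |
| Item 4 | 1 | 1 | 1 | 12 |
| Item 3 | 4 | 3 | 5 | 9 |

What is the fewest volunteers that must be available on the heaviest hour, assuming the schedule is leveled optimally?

3

Early-start (Item 1@1, Item 2@1, Item 4@1, Item 3@5) gives peak 6: h1:6  h2:3  h3:3  h4:3  h5:3  h6:3  h7:3  h8:3  h9:0  h10:0  h11:0  h12:0.
Shift Item 2→5, Item 4→5, Item 3→6.
Schedule Item 1@1, Item 2@5, Item 4@5, Item 3@6: h1:3  h2:3  h3:3  h4:3  h5:3  h6:3  h7:3  h8:3  h9:3  h10:0  h11:0  h12:0 — peak 3.
Total volunteer-hours = 27 over 12 hours ⇒ peak ≥ ⌈27/12⌉ = 3, so 3 is optimal.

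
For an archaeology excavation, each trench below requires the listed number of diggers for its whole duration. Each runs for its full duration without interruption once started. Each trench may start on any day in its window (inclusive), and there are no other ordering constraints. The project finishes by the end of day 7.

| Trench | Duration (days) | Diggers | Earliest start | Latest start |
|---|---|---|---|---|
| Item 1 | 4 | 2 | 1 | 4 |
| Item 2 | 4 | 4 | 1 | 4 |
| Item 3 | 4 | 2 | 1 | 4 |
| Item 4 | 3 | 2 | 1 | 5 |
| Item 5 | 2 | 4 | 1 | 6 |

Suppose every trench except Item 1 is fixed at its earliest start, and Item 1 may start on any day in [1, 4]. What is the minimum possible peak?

Item 1@1: d1:14  d2:14  d3:10  d4:8  d5:0  d6:0  d7:0 → peak 14
Item 1@2: d1:12  d2:14  d3:10  d4:8  d5:2  d6:0  d7:0 → peak 14
Item 1@3: d1:12  d2:12  d3:10  d4:8  d5:2  d6:2  d7:0 → peak 12
Item 1@4: d1:12  d2:12  d3:8  d4:8  d5:2  d6:2  d7:2 → peak 12
Best is Item 1@3, peak 12.

12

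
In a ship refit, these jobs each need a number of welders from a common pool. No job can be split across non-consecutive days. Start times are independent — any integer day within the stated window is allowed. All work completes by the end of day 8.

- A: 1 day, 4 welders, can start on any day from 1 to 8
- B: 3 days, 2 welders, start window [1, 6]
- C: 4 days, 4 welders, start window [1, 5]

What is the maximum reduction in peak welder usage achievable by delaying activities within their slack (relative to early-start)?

6

Early-start peak: d1:10  d2:6  d3:6  d4:4  d5:0  d6:0  d7:0  d8:0 ⇒ 10.
Leveled (A@1, B@2, C@5): d1:4  d2:2  d3:2  d4:2  d5:4  d6:4  d7:4  d8:4 ⇒ 4.
Reduction 10 − 4 = 6.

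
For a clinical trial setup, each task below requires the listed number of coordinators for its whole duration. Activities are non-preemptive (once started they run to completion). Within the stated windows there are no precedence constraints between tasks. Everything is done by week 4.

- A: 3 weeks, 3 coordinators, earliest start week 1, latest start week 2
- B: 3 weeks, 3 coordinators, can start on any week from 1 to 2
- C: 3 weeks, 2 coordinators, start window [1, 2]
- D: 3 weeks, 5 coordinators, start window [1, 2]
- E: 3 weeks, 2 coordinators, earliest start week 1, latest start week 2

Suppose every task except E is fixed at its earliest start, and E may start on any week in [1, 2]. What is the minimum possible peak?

E@1: w1:15  w2:15  w3:15  w4:0 → peak 15
E@2: w1:13  w2:15  w3:15  w4:2 → peak 15
Best is E@1, peak 15.

15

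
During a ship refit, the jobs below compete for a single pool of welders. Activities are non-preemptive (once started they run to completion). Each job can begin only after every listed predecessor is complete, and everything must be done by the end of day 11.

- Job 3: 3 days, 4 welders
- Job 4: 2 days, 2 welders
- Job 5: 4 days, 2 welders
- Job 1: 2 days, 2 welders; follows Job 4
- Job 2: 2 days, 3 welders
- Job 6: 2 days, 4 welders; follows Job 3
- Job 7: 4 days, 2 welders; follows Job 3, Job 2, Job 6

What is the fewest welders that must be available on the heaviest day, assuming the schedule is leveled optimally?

Early-start (Job 3@1, Job 4@1, Job 5@1, Job 1@3, Job 2@1, Job 6@4, Job 7@6) gives peak 11: d1:11  d2:11  d3:8  d4:8  d5:4  d6:2  d7:2  d8:2  d9:2  d10:0  d11:0.
Shift Job 5→3, Job 1→7, Job 2→4, Job 6→6, Job 7→8.
Schedule Job 3@1, Job 4@1, Job 5@3, Job 1@7, Job 2@4, Job 6@6, Job 7@8: d1:6  d2:6  d3:6  d4:5  d5:5  d6:6  d7:6  d8:4  d9:2  d10:2  d11:2 — peak 6.

6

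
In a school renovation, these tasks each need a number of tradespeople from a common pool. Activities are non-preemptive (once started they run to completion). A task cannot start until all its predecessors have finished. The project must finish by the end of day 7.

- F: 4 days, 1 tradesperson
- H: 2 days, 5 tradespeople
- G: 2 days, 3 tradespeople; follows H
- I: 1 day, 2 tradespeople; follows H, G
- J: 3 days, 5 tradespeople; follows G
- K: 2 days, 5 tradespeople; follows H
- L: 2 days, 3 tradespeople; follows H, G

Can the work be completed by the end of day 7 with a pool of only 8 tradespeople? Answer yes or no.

no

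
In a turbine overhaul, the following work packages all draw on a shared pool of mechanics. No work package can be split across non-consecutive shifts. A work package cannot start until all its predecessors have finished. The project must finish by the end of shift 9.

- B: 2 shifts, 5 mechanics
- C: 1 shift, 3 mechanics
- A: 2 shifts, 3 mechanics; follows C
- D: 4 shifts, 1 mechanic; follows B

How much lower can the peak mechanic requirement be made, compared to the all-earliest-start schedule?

3

Early-start peak: s1:8  s2:8  s3:4  s4:1  s5:1  s6:1  s7:0  s8:0  s9:0 ⇒ 8.
Leveled (B@1, C@3, A@4, D@3): s1:5  s2:5  s3:4  s4:4  s5:4  s6:1  s7:0  s8:0  s9:0 ⇒ 5.
Reduction 8 − 5 = 3.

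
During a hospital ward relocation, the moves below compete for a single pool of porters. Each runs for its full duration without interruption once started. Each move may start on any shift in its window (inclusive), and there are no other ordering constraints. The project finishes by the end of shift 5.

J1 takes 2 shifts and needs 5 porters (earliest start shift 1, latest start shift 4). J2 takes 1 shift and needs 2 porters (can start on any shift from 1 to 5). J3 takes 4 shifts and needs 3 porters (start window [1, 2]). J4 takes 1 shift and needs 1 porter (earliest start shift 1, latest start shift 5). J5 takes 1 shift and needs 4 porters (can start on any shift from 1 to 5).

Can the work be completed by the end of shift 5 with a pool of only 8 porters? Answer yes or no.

Schedule J1@1, J2@1, J3@2, J4@1, J5@3: s1:8  s2:8  s3:7  s4:3  s5:3 — peak 8 ≤ 8.

yes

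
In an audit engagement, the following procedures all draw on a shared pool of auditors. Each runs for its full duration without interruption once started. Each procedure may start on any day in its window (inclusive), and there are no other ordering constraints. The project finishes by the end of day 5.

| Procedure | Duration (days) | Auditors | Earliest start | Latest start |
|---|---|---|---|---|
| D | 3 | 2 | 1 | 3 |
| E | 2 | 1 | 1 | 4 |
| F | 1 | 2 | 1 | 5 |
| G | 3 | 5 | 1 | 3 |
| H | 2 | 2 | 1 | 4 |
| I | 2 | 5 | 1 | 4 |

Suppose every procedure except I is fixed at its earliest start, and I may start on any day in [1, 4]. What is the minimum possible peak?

I@1: d1:17  d2:15  d3:7  d4:0  d5:0 → peak 17
I@2: d1:12  d2:15  d3:12  d4:0  d5:0 → peak 15
I@3: d1:12  d2:10  d3:12  d4:5  d5:0 → peak 12
I@4: d1:12  d2:10  d3:7  d4:5  d5:5 → peak 12
Best is I@3, peak 12.

12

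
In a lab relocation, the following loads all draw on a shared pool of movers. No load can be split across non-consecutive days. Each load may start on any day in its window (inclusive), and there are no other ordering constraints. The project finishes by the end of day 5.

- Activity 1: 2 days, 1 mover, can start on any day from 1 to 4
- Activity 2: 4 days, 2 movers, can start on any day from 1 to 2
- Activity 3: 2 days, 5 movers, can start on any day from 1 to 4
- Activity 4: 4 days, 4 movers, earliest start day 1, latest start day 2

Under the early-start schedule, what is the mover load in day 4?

6

At early start, day 4 has: Activity 2, Activity 4.
Demand: 2 + 4 = 6.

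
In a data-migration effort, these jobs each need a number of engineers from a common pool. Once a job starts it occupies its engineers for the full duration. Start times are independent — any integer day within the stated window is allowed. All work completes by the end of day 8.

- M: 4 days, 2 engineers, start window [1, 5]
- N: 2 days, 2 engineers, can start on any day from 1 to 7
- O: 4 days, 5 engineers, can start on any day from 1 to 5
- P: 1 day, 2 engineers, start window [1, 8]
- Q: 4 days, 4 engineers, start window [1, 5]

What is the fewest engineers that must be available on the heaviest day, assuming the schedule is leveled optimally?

7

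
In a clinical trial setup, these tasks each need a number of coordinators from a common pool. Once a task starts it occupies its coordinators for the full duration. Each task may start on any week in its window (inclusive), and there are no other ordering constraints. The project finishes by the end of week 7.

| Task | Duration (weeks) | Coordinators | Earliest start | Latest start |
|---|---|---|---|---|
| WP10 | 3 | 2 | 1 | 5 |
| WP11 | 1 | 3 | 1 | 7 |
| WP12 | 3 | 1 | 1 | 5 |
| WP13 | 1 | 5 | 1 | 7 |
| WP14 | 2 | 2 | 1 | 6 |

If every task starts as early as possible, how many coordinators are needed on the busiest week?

13

Early-start schedule: WP10@1, WP11@1, WP12@1, WP13@1, WP14@1.
Load per week: week 1: 13, week 2: 5, week 3: 3, week 4: 0, week 5: 0, week 6: 0, week 7: 0.
Peak is 13.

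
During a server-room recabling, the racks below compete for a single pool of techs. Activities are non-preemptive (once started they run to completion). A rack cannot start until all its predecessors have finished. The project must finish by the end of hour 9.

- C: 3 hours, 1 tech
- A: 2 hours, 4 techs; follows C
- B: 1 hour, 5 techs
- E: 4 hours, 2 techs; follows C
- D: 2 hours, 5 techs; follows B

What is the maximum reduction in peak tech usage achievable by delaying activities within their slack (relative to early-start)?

0

Early-start peak: h1:6  h2:6  h3:6  h4:6  h5:6  h6:2  h7:2  h8:0  h9:0 ⇒ 6.
Leveled (C@1, A@4, B@1, E@4, D@2): h1:6  h2:6  h3:6  h4:6  h5:6  h6:2  h7:2  h8:0  h9:0 ⇒ 6.
Reduction 6 − 6 = 0.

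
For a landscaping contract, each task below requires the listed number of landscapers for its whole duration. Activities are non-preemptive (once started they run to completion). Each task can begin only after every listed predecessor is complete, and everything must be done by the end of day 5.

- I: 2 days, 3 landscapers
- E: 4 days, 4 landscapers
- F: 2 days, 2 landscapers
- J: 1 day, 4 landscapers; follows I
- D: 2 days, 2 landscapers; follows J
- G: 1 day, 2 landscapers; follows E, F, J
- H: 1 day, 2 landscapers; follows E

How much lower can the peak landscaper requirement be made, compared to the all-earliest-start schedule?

Early-start peak: d1:9  d2:9  d3:8  d4:6  d5:6 ⇒ 9.
Leveled (I@1, E@1, F@1, J@3, D@4, G@5, H@5): d1:9  d2:9  d3:8  d4:6  d5:6 ⇒ 9.
Reduction 9 − 9 = 0.

0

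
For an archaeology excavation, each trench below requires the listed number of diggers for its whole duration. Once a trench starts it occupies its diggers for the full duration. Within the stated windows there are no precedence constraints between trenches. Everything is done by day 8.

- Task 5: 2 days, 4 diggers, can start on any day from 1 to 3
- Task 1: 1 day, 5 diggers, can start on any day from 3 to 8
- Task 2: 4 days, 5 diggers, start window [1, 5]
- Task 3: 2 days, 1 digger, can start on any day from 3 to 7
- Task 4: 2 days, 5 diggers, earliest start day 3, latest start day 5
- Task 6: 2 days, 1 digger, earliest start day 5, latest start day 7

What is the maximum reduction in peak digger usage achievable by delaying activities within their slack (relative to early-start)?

Early-start peak: d1:9  d2:9  d3:16  d4:11  d5:1  d6:1  d7:0  d8:0 ⇒ 16.
Leveled (Task 5@1, Task 1@7, Task 2@1, Task 3@3, Task 4@5, Task 6@5): d1:9  d2:9  d3:6  d4:6  d5:6  d6:6  d7:5  d8:0 ⇒ 9.
Reduction 16 − 9 = 7.

7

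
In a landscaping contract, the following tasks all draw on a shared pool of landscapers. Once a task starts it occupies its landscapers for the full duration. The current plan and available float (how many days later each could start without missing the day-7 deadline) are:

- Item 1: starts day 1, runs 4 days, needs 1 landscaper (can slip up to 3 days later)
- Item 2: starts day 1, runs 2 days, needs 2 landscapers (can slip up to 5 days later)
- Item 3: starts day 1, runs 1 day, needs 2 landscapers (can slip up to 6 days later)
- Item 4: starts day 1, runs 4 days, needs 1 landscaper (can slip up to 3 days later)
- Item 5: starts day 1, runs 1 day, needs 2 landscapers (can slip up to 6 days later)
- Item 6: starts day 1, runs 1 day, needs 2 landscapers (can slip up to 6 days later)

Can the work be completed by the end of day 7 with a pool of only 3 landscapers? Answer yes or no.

Schedule Item 1@1, Item 2@1, Item 3@3, Item 4@4, Item 5@5, Item 6@6: d1:3  d2:3  d3:3  d4:2  d5:3  d6:3  d7:1 — peak 3 ≤ 3.

yes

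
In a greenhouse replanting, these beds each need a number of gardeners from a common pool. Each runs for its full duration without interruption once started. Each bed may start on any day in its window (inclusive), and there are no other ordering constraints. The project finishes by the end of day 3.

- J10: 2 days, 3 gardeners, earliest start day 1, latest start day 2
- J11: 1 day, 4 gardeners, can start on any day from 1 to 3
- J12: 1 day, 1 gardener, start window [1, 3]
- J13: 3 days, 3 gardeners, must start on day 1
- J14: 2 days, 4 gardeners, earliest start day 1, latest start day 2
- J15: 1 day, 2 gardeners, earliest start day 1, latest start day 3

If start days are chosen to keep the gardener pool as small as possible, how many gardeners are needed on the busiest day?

Early-start (J10@1, J11@1, J12@1, J13@1, J14@1, J15@1) gives peak 17: d1:17  d2:10  d3:3.
Shift J12→3, J14→2, J15→3.
Schedule J10@1, J11@1, J12@3, J13@1, J14@2, J15@3: d1:10  d2:10  d3:10 — peak 10.
Total gardener-days = 30 over 3 days ⇒ peak ≥ ⌈30/3⌉ = 10, so 10 is optimal.

10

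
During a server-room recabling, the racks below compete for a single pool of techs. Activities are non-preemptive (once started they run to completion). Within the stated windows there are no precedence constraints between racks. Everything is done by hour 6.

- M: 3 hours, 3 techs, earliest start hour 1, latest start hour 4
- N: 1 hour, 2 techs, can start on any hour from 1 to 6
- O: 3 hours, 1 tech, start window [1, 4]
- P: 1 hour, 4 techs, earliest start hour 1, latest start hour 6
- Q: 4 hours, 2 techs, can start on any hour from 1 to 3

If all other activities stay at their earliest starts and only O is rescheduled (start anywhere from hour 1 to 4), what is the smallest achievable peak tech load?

O@1: h1:12  h2:6  h3:6  h4:2  h5:0  h6:0 → peak 12
O@2: h1:11  h2:6  h3:6  h4:3  h5:0  h6:0 → peak 11
O@3: h1:11  h2:5  h3:6  h4:3  h5:1  h6:0 → peak 11
O@4: h1:11  h2:5  h3:5  h4:3  h5:1  h6:1 → peak 11
Best is O@2, peak 11.

11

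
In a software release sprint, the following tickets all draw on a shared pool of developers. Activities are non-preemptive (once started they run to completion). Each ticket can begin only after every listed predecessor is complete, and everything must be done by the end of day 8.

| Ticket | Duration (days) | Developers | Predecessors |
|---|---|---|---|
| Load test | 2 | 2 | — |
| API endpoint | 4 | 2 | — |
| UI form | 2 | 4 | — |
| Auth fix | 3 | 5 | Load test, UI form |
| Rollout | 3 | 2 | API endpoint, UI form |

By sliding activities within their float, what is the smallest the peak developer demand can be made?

Early-start (Load test@1, API endpoint@1, UI form@1, Auth fix@3, Rollout@5) gives peak 8: d1:8  d2:8  d3:7  d4:7  d5:7  d6:2  d7:2  d8:0.
Shift UI form→3, Auth fix→5.
Schedule Load test@1, API endpoint@1, UI form@3, Auth fix@5, Rollout@5: d1:4  d2:4  d3:6  d4:6  d5:7  d6:7  d7:7  d8:0 — peak 7.

7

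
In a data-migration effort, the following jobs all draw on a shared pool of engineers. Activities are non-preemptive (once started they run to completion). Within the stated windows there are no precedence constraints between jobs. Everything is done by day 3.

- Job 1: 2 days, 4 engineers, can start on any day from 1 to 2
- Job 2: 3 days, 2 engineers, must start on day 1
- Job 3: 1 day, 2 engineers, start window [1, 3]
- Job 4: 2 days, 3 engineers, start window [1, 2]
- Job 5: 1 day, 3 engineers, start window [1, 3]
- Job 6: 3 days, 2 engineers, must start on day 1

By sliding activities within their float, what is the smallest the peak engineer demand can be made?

11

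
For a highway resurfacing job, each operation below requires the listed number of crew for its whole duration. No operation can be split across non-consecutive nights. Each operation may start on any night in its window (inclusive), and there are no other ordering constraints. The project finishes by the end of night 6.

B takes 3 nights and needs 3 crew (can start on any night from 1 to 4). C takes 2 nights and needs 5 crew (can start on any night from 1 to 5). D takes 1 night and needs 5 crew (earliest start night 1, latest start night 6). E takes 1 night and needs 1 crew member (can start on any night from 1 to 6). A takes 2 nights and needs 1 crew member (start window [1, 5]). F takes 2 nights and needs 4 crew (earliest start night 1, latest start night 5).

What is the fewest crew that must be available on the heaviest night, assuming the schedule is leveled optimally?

Early-start (B@1, C@1, D@1, E@1, A@1, F@1) gives peak 19: n1:19  n2:13  n3:3  n4:0  n5:0  n6:0.
Shift C→4, D→6, A→4, F→2.
Schedule B@1, C@4, D@6, E@1, A@4, F@2: n1:4  n2:7  n3:7  n4:6  n5:6  n6:5 — peak 7.

7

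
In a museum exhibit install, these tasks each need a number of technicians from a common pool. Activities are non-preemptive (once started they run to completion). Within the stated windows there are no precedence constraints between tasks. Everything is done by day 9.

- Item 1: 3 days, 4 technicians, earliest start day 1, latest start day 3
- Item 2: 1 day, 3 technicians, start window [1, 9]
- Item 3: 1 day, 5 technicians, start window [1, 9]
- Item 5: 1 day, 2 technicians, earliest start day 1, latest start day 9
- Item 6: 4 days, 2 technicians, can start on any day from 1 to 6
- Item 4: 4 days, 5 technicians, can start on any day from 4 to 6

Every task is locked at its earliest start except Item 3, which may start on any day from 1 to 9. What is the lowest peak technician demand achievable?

Item 3@1: d1:16  d2:6  d3:6  d4:7  d5:5  d6:5  d7:5  d8:0  d9:0 → peak 16
Item 3@2: d1:11  d2:11  d3:6  d4:7  d5:5  d6:5  d7:5  d8:0  d9:0 → peak 11
Item 3@3: d1:11  d2:6  d3:11  d4:7  d5:5  d6:5  d7:5  d8:0  d9:0 → peak 11
Item 3@4: d1:11  d2:6  d3:6  d4:12  d5:5  d6:5  d7:5  d8:0  d9:0 → peak 12
Item 3@5: d1:11  d2:6  d3:6  d4:7  d5:10  d6:5  d7:5  d8:0  d9:0 → peak 11
Item 3@6: d1:11  d2:6  d3:6  d4:7  d5:5  d6:10  d7:5  d8:0  d9:0 → peak 11
Item 3@7: d1:11  d2:6  d3:6  d4:7  d5:5  d6:5  d7:10  d8:0  d9:0 → peak 11
Item 3@8: d1:11  d2:6  d3:6  d4:7  d5:5  d6:5  d7:5  d8:5  d9:0 → peak 11
Item 3@9: d1:11  d2:6  d3:6  d4:7  d5:5  d6:5  d7:5  d8:0  d9:5 → peak 11
Best is Item 3@2, peak 11.

11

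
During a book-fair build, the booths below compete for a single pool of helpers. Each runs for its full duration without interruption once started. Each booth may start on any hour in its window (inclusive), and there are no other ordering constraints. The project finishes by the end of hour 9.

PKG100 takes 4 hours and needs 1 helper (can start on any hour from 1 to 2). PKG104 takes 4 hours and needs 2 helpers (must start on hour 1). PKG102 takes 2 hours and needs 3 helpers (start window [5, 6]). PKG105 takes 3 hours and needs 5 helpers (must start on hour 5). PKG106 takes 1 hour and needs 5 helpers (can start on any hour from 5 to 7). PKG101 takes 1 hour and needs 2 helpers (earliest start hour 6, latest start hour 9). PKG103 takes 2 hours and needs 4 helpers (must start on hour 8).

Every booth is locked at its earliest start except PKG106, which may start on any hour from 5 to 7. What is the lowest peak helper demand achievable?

PKG106@5: h1:3  h2:3  h3:3  h4:3  h5:13  h6:10  h7:5  h8:4  h9:4 → peak 13
PKG106@6: h1:3  h2:3  h3:3  h4:3  h5:8  h6:15  h7:5  h8:4  h9:4 → peak 15
PKG106@7: h1:3  h2:3  h3:3  h4:3  h5:8  h6:10  h7:10  h8:4  h9:4 → peak 10
Best is PKG106@7, peak 10.

10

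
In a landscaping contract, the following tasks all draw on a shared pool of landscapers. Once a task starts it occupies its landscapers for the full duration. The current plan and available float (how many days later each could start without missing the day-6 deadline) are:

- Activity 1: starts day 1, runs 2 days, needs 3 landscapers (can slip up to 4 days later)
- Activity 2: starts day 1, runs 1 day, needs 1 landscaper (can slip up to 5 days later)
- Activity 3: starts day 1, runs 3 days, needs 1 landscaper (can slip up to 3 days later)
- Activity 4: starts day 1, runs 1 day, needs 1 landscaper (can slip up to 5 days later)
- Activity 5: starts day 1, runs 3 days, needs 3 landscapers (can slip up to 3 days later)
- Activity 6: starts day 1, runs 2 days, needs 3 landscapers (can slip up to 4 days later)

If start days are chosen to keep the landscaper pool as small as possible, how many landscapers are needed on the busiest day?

Early-start (Activity 1@1, Activity 2@1, Activity 3@1, Activity 4@1, Activity 5@1, Activity 6@1) gives peak 12: d1:12  d2:10  d3:4  d4:0  d5:0  d6:0.
Shift Activity 5→3, Activity 6→4.
Schedule Activity 1@1, Activity 2@1, Activity 3@1, Activity 4@1, Activity 5@3, Activity 6@4: d1:6  d2:4  d3:4  d4:6  d5:6  d6:0 — peak 6.

6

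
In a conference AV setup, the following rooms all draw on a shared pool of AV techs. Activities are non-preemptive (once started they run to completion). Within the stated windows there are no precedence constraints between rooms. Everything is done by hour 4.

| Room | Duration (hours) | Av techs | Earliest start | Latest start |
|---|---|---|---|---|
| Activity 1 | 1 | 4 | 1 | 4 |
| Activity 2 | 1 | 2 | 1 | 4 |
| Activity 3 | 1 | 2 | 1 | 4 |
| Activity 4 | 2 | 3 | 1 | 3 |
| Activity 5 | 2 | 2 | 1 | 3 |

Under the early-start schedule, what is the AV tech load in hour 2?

5

At early start, hour 2 has: Activity 4, Activity 5.
Demand: 3 + 2 = 5.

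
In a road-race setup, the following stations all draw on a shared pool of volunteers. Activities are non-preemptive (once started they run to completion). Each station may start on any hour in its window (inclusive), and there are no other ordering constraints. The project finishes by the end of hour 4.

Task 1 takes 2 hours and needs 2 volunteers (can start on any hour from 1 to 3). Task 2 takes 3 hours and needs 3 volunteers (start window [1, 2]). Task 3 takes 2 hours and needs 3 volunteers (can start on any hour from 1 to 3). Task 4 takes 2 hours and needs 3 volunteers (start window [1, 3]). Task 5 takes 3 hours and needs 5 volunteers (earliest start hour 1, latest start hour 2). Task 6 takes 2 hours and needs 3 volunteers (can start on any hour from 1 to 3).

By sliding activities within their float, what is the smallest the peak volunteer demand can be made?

Early-start (Task 1@1, Task 2@1, Task 3@1, Task 4@1, Task 5@1, Task 6@1) gives peak 19: h1:19  h2:19  h3:8  h4:0.
Shift Task 4→3, Task 6→3.
Schedule Task 1@1, Task 2@1, Task 3@1, Task 4@3, Task 5@1, Task 6@3: h1:13  h2:13  h3:14  h4:6 — peak 14.

14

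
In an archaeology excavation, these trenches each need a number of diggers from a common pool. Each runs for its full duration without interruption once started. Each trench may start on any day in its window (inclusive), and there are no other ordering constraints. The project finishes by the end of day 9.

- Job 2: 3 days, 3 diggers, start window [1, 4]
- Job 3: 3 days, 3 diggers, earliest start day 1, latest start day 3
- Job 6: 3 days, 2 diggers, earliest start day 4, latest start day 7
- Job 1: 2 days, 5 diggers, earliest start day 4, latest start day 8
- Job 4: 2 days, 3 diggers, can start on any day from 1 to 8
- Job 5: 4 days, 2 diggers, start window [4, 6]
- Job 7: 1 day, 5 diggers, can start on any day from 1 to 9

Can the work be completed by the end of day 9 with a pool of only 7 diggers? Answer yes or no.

yes

Schedule Job 2@1, Job 3@1, Job 6@4, Job 1@4, Job 4@6, Job 5@6, Job 7@8: d1:6  d2:6  d3:6  d4:7  d5:7  d6:7  d7:5  d8:7  d9:2 — peak 7 ≤ 7.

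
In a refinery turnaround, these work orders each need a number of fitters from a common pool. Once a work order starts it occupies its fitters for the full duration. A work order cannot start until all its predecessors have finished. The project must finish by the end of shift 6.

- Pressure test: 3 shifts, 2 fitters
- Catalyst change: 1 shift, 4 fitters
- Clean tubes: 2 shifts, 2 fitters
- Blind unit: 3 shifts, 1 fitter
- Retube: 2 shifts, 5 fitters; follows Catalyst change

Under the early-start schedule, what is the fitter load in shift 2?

10

At early start, shift 2 has: Pressure test, Clean tubes, Blind unit, Retube.
Demand: 2 + 2 + 1 + 5 = 10.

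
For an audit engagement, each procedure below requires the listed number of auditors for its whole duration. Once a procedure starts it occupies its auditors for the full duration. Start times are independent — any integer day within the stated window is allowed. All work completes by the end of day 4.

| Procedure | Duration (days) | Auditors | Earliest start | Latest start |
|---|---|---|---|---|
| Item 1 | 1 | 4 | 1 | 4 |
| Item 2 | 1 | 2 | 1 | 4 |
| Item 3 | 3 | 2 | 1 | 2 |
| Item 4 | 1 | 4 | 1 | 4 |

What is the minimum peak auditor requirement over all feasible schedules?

Early-start (Item 1@1, Item 2@1, Item 3@1, Item 4@1) gives peak 12: d1:12  d2:2  d3:2  d4:0.
Shift Item 3→2, Item 4→2.
Schedule Item 1@1, Item 2@1, Item 3@2, Item 4@2: d1:6  d2:6  d3:2  d4:2 — peak 6.

6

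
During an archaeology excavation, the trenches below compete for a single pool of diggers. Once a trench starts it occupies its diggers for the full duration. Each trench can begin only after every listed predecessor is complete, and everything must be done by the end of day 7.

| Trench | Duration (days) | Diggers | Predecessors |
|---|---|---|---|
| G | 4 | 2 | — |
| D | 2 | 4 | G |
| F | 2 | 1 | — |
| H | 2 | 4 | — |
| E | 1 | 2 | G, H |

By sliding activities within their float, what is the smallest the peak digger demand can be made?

6

Early-start (G@1, D@5, F@1, H@1, E@5) gives peak 7: d1:7  d2:7  d3:2  d4:2  d5:6  d6:4  d7:0.
Shift H→3.
Schedule G@1, D@5, F@1, H@3, E@5: d1:3  d2:3  d3:6  d4:6  d5:6  d6:4  d7:0 — peak 6.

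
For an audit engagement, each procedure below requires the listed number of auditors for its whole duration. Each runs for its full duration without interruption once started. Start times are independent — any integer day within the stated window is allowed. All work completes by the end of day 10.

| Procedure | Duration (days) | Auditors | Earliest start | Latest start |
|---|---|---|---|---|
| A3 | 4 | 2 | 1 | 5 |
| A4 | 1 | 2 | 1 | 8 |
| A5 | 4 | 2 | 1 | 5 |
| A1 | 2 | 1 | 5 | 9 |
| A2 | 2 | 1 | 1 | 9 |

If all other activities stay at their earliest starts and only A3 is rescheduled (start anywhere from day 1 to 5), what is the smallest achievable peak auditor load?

5

A3@1: d1:7  d2:5  d3:4  d4:4  d5:1  d6:1  d7:0  d8:0  d9:0  d10:0 → peak 7
A3@2: d1:5  d2:5  d3:4  d4:4  d5:3  d6:1  d7:0  d8:0  d9:0  d10:0 → peak 5
A3@3: d1:5  d2:3  d3:4  d4:4  d5:3  d6:3  d7:0  d8:0  d9:0  d10:0 → peak 5
A3@4: d1:5  d2:3  d3:2  d4:4  d5:3  d6:3  d7:2  d8:0  d9:0  d10:0 → peak 5
A3@5: d1:5  d2:3  d3:2  d4:2  d5:3  d6:3  d7:2  d8:2  d9:0  d10:0 → peak 5
Best is A3@2, peak 5.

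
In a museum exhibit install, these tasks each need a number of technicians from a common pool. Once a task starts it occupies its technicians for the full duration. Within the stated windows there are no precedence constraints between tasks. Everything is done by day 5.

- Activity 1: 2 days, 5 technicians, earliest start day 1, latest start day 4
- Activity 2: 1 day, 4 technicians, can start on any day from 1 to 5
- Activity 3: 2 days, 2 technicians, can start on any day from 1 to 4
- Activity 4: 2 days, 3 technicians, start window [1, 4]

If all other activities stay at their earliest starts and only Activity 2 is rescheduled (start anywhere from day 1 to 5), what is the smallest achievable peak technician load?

10

Activity 2@1: d1:14  d2:10  d3:0  d4:0  d5:0 → peak 14
Activity 2@2: d1:10  d2:14  d3:0  d4:0  d5:0 → peak 14
Activity 2@3: d1:10  d2:10  d3:4  d4:0  d5:0 → peak 10
Activity 2@4: d1:10  d2:10  d3:0  d4:4  d5:0 → peak 10
Activity 2@5: d1:10  d2:10  d3:0  d4:0  d5:4 → peak 10
Best is Activity 2@3, peak 10.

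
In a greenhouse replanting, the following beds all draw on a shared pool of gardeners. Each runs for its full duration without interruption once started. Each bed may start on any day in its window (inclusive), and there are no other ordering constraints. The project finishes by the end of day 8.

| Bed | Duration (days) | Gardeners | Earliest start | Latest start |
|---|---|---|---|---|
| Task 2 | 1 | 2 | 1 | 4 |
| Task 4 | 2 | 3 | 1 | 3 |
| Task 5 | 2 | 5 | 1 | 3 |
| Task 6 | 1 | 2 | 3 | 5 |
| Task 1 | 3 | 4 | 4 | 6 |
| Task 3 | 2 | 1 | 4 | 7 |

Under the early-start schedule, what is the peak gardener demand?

10

Early-start schedule: Task 2@1, Task 4@1, Task 5@1, Task 6@3, Task 1@4, Task 3@4.
Load per day: day 1: 10, day 2: 8, day 3: 2, day 4: 5, day 5: 5, day 6: 4, day 7: 0, day 8: 0.
Peak is 10.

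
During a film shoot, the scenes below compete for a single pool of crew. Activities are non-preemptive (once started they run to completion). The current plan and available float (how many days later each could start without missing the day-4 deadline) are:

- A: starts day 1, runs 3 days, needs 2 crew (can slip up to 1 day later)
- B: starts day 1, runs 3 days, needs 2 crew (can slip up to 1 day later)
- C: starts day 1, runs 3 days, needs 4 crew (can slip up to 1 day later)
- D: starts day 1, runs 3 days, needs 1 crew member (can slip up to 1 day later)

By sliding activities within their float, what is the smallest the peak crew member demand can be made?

9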